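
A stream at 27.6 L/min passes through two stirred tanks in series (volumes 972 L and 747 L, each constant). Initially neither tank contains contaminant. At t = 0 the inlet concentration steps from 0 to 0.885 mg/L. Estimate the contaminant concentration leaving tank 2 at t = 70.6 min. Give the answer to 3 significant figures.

Species balance on tank i: dCᵢ/dt = (Cᵢ₋₁ − Cᵢ)/τᵢ with τᵢ = Vᵢ/Q.
τ₁ = 972/27.6 = 35.217 min; τ₂ = 747/27.6 = 27.065 min.
Solving the cascade with C₁(0)=C₂(0)=0 gives C₂(t) = C_in[1 − (τ₁ e^(−t/τ₁) − τ₂ e^(−t/τ₂))/(τ₁ − τ₂)].
At t = 70.6: e^(−t/τ₁) = 0.13470, e^(−t/τ₂) = 0.073644.
C₂ = 0.885·[1 − (35.217·0.13470 − 27.065·0.073644)/(8.1522)] = 0.885·0.66259 = 0.58639 mg/L.

0.586 mg/L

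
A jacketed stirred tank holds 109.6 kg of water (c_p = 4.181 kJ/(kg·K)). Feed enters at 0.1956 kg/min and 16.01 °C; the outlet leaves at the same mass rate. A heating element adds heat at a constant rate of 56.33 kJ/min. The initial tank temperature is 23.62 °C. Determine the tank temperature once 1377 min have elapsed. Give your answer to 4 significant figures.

79.64 °C

Unsteady energy balance on the tank contents: M c_p dT/dt = ṁ c_p (T_in − T) + 56.33.
τ = M/ṁ = 560.327 min; T_ss = T_in + Q̇/(ṁ c_p) = 16.01 + 56.33/(0.1956·4.181) = 84.8896 °C.
Integrating: T(t) = T_ss + (T₀ − T_ss) e^(−t/τ).
T(1377) = 84.8896 + (-61.2696)·e^(−1377/560.327) = 84.8896 + (-61.2696)·0.0856494 = 79.6419 °C.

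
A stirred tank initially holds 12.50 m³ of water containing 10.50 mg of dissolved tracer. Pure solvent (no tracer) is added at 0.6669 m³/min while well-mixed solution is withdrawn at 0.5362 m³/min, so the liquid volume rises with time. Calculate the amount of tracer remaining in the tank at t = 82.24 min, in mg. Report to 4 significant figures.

0.8234 mg

Total volume: dV/dt = Q_in − Q_out = 0.130700 m³/min, so V(t) = 12.50 + 0.130700 t and V(82.24) = 23.2488 m³.
Species balance (pure solvent in): dm/dt = −Q_out · m/V(t).
Separate: dm/m = −Q_out dt/V(t) ⇒ ln(m/m₀) = −(Q_out/(Q_in−Q_out)) ln(V/V₀).
m = m₀ (V₀/V)^(Q_out/(Q_in−Q_out)) = 10.50 × (12.50/23.2488)^(4.10252) = 0.823380 mg.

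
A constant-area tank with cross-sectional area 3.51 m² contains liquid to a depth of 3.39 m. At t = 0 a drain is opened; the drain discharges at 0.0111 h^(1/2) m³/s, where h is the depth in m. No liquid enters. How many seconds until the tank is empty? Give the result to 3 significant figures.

1160 s

With no inflow, A dh/dt = −0.0111 √h.
Separate and integrate: 2(√h − √h₀) = −(0.0111/A) t.
Set h = 0: 2√h₀ = (0.0111/A) t_empty ⇒ t_empty = 2A√h₀/0.0111.
t_empty = 2·3.51·√3.39/0.0111 = 7.0200·1.8412/0.0111 = 1164.4 s.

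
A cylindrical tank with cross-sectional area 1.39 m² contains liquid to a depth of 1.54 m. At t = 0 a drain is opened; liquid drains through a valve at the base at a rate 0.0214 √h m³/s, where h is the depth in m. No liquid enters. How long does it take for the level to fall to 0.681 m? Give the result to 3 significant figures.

54.0 s

With no inflow, A dh/dt = −0.0214 √h.
∫ h^(−1/2) dh = −(0.0214/A) ∫ dt, giving 2√h = 2√h₀ − (0.0214/A) t.
t = 2A(√h₀ − √h)/0.0214 = 2·1.39·(√1.54 − √0.681)/0.0214
  = 2.7800 × (1.2410 − 0.82523) / 0.0214 = 54.007 s.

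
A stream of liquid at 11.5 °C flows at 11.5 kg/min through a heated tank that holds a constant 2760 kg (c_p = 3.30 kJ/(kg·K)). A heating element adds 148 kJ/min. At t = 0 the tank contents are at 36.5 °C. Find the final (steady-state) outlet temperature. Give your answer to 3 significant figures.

M c_p dT/dt = ṁ c_p (T_in − T) + Q̇.
At steady state dT/dt = 0 ⇒ T_ss = T_in + Q̇/(ṁ c_p) = 11.5 + 148/(11.5·3.30) = 15.400 °C.

15.4 °C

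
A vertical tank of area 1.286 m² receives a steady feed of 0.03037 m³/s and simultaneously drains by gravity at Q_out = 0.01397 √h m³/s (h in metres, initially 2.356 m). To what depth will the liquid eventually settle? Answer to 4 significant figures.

A dh/dt = Q_in − 0.01397 √h. Steady state requires inflow = outflow:
Q_in = 0.01397 √h_ss ⇒ √h_ss = 0.03037/0.01397 = 2.17394.
h_ss = 2.17394² = 4.72603 m. (Since h₀ = 2.356 m < h_ss, the level will rise toward this value.)

4.726 m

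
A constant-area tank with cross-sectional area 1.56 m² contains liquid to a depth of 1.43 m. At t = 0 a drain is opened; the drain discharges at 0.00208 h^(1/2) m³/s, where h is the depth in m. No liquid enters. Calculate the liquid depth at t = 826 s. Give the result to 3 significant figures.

0.416 m

With no inflow, A dh/dt = −0.00208 √h.
Separate and integrate: 2(√h − √h₀) = −(0.00208/A) t.
√h = √1.43 − 0.00208·826/(2·1.56) = 1.1958 − 0.55067 = 0.64516.
h = 0.64516² = 0.41623 m.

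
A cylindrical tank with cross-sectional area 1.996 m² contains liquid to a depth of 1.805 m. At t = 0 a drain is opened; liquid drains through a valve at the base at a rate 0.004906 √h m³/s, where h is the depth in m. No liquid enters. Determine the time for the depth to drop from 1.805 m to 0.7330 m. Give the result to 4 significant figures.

396.6 s

Volume balance on the tank: A dh/dt = −0.004906 √h.
Separate and integrate: 2(√h − √h₀) = −(0.004906/A) t.
t = 2A(√h₀ − √h)/0.004906 = 2·1.996·(√1.805 − √0.7330)/0.004906
  = 3.99200 × (1.34350 − 0.856154) / 0.004906 = 396.554 s.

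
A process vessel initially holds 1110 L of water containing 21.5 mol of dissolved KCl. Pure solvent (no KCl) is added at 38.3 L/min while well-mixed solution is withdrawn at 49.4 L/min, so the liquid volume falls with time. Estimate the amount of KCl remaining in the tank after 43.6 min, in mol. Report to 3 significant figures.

1.68 mol

Total volume: dV/dt = Q_in − Q_out = -11.100 L/min, so V(t) = 1110 − 11.100 t and V(43.6) = 626.04 L.
Solute balance: dm/dt = 0 − Q_out C = −Q_out m/V(t).
dm/m = −Q_out dt/(V₀ − 11.100 t); integrating gives ln(m/m₀) = −(Q_out/(Q_in−Q_out)) ln(V/V₀).
m = m₀ (V₀/V)^(Q_out/(Q_in−Q_out)) = 21.5 × (1110/626.04)^(-4.4505) = 1.6808 mol.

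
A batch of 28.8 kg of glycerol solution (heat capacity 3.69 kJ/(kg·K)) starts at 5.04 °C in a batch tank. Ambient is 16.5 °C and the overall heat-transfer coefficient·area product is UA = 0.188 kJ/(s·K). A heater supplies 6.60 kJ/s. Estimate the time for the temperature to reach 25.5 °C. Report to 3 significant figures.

327 s

M c_p dT/dt = −UA(T − T_amb) + Q̇.
τ = M c_p/UA = 565.28 s; T_ss = T_amb + Q̇/UA = 16.5 + 6.60/0.188 = 51.606 °C.
T(t) = T_ss + (T₀ − T_ss)e^(−t/τ); set T = 25.5:
t = −τ ln[(T − T_ss)/(T₀ − T_ss)] = −565.28 · ln(0.56063) = 327.13 s.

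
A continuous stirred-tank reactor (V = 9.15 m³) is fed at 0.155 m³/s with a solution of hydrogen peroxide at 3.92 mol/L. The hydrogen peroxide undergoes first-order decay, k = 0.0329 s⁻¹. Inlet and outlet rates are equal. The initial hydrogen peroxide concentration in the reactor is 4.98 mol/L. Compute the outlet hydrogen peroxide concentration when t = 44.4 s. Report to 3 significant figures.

Accumulation = in − out − consumed: V dC/dt = Q C_in − Q C − k V C.
dC/dt = (Q/V) C_in − (Q/V + k) C; effective rate a = Q/V + k = 0.016940 + 0.0329 = 0.049840 s⁻¹.
C_ss = Q C_in/(Q + kV) = 1.3324 mol/L; C(t) = C_ss + (C₀ − C_ss) e^(−a t).
C(44.4) = 1.3324 + (3.6476)·e^(−0.049840·44.4) = 1.3324 + (3.6476)·0.10938 = 1.7313 mol/L.

1.73 mol/L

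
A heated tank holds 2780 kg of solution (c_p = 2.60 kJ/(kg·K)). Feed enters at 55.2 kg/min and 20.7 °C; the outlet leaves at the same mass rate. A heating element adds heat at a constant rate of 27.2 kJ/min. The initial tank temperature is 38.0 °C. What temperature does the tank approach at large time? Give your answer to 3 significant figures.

20.9 °C

First-law balance (no shaft work): M c_p dT/dt = ṁ c_p (T_in − T) + 27.2.
At steady state dT/dt = 0 ⇒ T_ss = T_in + Q̇/(ṁ c_p) = 20.7 + 27.2/(55.2·2.60) = 20.890 °C.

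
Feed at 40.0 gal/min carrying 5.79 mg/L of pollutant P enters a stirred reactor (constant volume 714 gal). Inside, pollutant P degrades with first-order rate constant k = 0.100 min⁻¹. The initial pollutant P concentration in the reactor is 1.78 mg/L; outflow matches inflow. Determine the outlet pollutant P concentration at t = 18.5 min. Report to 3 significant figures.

Species balance: V dC/dt = Q C_in − Q C − k V C.
This is linear with rate a = Q/V + k = 0.15602 min⁻¹.
C_ss = Q C_in/(Q + kV) = 2.0790 mg/L; C(t) = C_ss + (C₀ − C_ss) e^(−a t).
C(18.5) = 2.0790 + (-0.29899)·e^(−0.15602·18.5) = 2.0790 + (-0.29899)·0.055776 = 2.0623 mg/L.

2.06 mg/L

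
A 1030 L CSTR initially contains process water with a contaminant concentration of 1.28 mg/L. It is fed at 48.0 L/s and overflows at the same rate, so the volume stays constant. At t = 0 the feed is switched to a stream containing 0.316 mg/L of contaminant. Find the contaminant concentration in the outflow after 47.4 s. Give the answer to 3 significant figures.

Species balance on the tank: V dC/dt = Q(C_in − C).
Rewrite as dC/dt + C/τ = C_in/τ, τ = V/Q = 21.458 s.
C approaches C_in exponentially: C(t) = C_in + (C₀ − C_in) e^(−t/τ).
C(47.4) = 0.316 + (1.28 − 0.316)·e^(−47.4/21.458) = 0.316 + (0.96400)·0.10982 = 0.42186 mg/L.

0.422 mg/L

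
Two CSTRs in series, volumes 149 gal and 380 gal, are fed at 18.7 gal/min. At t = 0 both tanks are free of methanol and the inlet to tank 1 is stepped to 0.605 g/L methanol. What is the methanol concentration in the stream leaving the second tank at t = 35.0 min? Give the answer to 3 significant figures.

0.432 g/L

Each tank obeys Vᵢ dCᵢ/dt = Q(Cᵢ₋₁ − Cᵢ), so τᵢ = Vᵢ/Q.
τ₁ = 149/18.7 = 7.9679 min; τ₂ = 380/18.7 = 20.321 min.
Tank 1: C₁ = C_in(1 − e^(−t/τ₁)). Tank 2 (τ₁ ≠ τ₂): C₂ = C_in[1 − (τ₁ e^(−t/τ₁) − τ₂ e^(−t/τ₂))/(τ₁ − τ₂)].
At t = 35.0: e^(−t/τ₁) = 0.012368, e^(−t/τ₂) = 0.17864.
C₂ = 0.605·[1 − (7.9679·0.012368 − 20.321·0.17864)/(-12.353)] = 0.605·0.71411 = 0.43203 g/L.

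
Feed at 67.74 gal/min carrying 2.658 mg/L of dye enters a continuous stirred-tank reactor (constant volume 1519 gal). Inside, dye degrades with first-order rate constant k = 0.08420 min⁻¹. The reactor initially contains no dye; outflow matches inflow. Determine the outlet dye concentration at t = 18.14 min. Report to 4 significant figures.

0.8314 mg/L

Species balance: V dC/dt = Q C_in − Q C − k V C.
dC/dt = (Q/V) C_in − (Q/V + k) C; effective rate a = Q/V + k = 0.0445951 + 0.08420 = 0.128795 min⁻¹.
C_ss = Q C_in/(Q + kV) = 0.920329 mg/L; C(t) = C_ss + (C₀ − C_ss) e^(−a t).
C(18.14) = 0.920329 + (-0.920329)·e^(−0.128795·18.14) = 0.920329 + (-0.920329)·0.0966805 = 0.831351 mg/L.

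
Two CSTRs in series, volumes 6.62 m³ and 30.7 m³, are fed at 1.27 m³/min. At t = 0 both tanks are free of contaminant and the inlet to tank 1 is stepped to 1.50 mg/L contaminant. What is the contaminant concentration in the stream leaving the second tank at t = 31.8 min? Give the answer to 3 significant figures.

Each tank obeys Vᵢ dCᵢ/dt = Q(Cᵢ₋₁ − Cᵢ), so τᵢ = Vᵢ/Q.
τ₁ = 6.62/1.27 = 5.2126 min; τ₂ = 30.7/1.27 = 24.173 min.
Solving the cascade with C₁(0)=C₂(0)=0 gives C₂(t) = C_in[1 − (τ₁ e^(−t/τ₁) − τ₂ e^(−t/τ₂))/(τ₁ − τ₂)].
At t = 31.8: e^(−t/τ₁) = 0.0022415, e^(−t/τ₂) = 0.26834.
C₂ = 1.50·[1 − (5.2126·0.0022415 − 24.173·0.26834)/(-18.961)] = 1.50·0.65851 = 0.98776 mg/L.

0.988 mg/L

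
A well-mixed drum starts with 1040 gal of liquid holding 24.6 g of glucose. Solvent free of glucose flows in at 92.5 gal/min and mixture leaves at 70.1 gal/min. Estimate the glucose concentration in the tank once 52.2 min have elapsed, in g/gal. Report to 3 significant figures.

0.00105 g/gal

Total volume: dV/dt = Q_in − Q_out = 22.400 gal/min, so V(t) = 1040 + 22.400 t and V(52.2) = 2209.3 gal.
Solute balance: dm/dt = 0 − Q_out C = −Q_out m/V(t).
Separate: dm/m = −Q_out dt/V(t) ⇒ ln(m/m₀) = −(Q_out/(Q_in−Q_out)) ln(V/V₀).
m = m₀ (V₀/V)^(Q_out/(Q_in−Q_out)) = 24.6 × (1040/2209.3)^(3.1295) = 2.3277 g.
C = m/V = 2.3277/2209.3 = 0.0010536 g/gal.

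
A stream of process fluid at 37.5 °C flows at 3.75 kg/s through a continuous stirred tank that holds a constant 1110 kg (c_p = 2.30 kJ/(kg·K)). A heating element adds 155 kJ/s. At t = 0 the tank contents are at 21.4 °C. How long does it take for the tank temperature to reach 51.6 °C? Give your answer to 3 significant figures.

644 s

Heat balance on the well-mixed liquid: M c_p dT/dt = ṁ c_p (T_in − T) + 155.
τ = M/ṁ = 296.00 s; T_ss = T_in + Q̇/(ṁ c_p) = 55.471 °C.
T(t) = T_ss + (T₀ − T_ss) e^(−t/τ). Set T = 51.6:
e^(−t/τ) = (51.6 − 55.471)/(21.4 − 55.471) = 0.11362
t = −296.00 · ln(0.11362) = 643.78 s.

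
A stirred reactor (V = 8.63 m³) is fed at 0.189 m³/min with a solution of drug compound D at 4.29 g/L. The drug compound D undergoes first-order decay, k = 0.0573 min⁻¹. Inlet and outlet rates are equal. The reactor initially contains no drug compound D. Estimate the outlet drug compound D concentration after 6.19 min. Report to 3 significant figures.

0.460 g/L

V dC/dt = Q(C_in − C) − k V C.
This is linear with rate a = Q/V + k = 0.079200 min⁻¹.
C_ss = Q C_in/(Q + kV) = 1.1863 g/L; C(t) = C_ss + (C₀ − C_ss) e^(−a t).
C(6.19) = 1.1863 + (-1.1863)·e^(−0.079200·6.19) = 1.1863 + (-1.1863)·0.61247 = 0.45971 g/L.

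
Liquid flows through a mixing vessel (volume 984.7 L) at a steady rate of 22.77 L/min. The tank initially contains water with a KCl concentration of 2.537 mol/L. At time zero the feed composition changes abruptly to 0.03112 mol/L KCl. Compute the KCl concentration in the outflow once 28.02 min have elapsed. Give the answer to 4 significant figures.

1.342 mol/L

Species balance on the tank: V dC/dt = Q(C_in − C).
So dC/dt = (C_in − C)/τ with τ = V/Q = 984.7/22.77 = 43.2455 min.
Solution: C(t) = C_in + (C₀ − C_in) e^(−t/τ).
C(28.02) = 0.03112 + (2.537 − 0.03112)·e^(−28.02/43.2455) = 0.03112 + (2.50588)·0.523128 = 1.34202 mol/L.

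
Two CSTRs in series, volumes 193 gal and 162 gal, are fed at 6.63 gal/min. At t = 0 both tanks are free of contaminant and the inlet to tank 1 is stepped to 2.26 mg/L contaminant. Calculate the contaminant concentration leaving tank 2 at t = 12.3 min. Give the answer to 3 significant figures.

Each tank obeys Vᵢ dCᵢ/dt = Q(Cᵢ₋₁ − Cᵢ), so τᵢ = Vᵢ/Q.
τ₁ = 193/6.63 = 29.110 min; τ₂ = 162/6.63 = 24.434 min.
Solving the cascade with C₁(0)=C₂(0)=0 gives C₂(t) = C_in[1 − (τ₁ e^(−t/τ₁) − τ₂ e^(−t/τ₂))/(τ₁ − τ₂)].
At t = 12.3: e^(−t/τ₁) = 0.65538, e^(−t/τ₂) = 0.60448.
C₂ = 2.26·[1 − (29.110·0.65538 − 24.434·0.60448)/(4.6757)] = 2.26·0.078593 = 0.17762 mg/L.

0.178 mg/L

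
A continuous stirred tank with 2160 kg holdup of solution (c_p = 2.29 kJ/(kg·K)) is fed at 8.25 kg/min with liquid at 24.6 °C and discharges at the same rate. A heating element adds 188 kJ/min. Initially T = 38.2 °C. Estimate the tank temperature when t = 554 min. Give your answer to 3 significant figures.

Unsteady energy balance on the tank contents: M c_p dT/dt = ṁ c_p (T_in − T) + 188.
τ = M/ṁ = 261.82 min; T_ss = T_in + Q̇/(ṁ c_p) = 24.6 + 188/(8.25·2.29) = 34.551 °C.
T approaches T_ss exponentially: T(t) = T_ss + (T₀ − T_ss) e^(−t/τ).
T(554) = 34.551 + (3.6490)·e^(−554/261.82) = 34.551 + (3.6490)·0.12052 = 34.991 °C.

35.0 °C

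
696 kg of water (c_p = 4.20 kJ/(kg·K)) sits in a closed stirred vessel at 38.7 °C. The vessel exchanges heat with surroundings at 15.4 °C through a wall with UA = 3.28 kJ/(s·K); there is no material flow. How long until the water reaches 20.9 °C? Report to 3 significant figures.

1290 s

Lumped-capacitance energy balance: M c_p dT/dt = UA(T_amb − T).
τ = M c_p/UA = 891.22 s; T_ss = T_amb = 15.400 °C.
T(t) = T_ss + (T₀ − T_ss)e^(−t/τ); set T = 20.9:
t = −τ ln[(T − T_ss)/(T₀ − T_ss)] = −891.22 · ln(0.23605) = 1286.7 s.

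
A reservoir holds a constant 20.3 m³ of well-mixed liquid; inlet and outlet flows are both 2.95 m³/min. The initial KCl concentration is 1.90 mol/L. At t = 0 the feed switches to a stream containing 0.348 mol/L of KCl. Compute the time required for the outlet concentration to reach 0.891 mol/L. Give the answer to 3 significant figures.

7.23 min

Accumulation = in − out for the solute gives V dC/dt = Q(C_in − C), so τ = V/Q = 6.8814 min.
C(t) = C_in + (C₀ − C_in) e^(−t/τ). Set C = 0.891 and solve for t:
e^(−t/τ) = (C − C_in)/(C₀ − C_in) = (0.891 − 0.348)/(1.90 − 0.348) = 0.34987
t = −τ ln(…) = 6.8814 × 1.0502 = 7.2267 min.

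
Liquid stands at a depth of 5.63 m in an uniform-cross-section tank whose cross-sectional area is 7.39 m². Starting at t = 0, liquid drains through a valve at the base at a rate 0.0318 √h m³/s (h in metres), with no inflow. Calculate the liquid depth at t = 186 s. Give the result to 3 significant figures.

Volume balance on the tank: A dh/dt = −0.0318 √h.
Separate and integrate: 2(√h − √h₀) = −(0.0318/A) t.
√h = √5.63 − 0.0318·186/(2·7.39) = 2.3728 − 0.40019 = 1.9726.
h = 1.9726² = 3.8910 m.

3.89 m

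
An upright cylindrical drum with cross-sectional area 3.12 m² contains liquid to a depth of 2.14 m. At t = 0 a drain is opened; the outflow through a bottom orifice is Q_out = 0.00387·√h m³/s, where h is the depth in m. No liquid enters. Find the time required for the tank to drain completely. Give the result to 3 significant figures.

2360 s

With no inflow, A dh/dt = −0.00387 √h.
This is separable: 2 d(√h)/dt = −0.00387/A, so √h = √h₀ − (0.00387/(2A)) t.
Tank is empty when √h = 0: t_empty = 2A√h₀/0.00387.
t_empty = 2·3.12·√2.14/0.00387 = 6.2400·1.4629/0.00387 = 2358.7 s.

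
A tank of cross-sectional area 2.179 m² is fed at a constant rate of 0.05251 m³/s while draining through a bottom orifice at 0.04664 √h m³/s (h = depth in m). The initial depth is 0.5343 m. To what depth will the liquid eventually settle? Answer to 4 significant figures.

A dh/dt = Q_in − 0.04664 √h. Steady state requires inflow = outflow:
Q_in = 0.04664 √h_ss ⇒ √h_ss = 0.05251/0.04664 = 1.12586.
h_ss = 1.12586² = 1.26756 m. (Since h₀ = 0.5343 m < h_ss, the level will rise toward this value.)

1.268 m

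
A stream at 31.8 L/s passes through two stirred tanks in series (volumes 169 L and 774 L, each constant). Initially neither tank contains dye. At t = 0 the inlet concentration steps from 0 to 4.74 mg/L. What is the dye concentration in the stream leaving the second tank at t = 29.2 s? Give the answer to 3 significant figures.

2.92 mg/L

Species balance on tank i: dCᵢ/dt = (Cᵢ₋₁ − Cᵢ)/τᵢ with τᵢ = Vᵢ/Q.
τ₁ = 169/31.8 = 5.3145 s; τ₂ = 774/31.8 = 24.340 s.
Solving the cascade with C₁(0)=C₂(0)=0 gives C₂(t) = C_in[1 − (τ₁ e^(−t/τ₁) − τ₂ e^(−t/τ₂))/(τ₁ − τ₂)].
At t = 29.2: e^(−t/τ₁) = 0.0041096, e^(−t/τ₂) = 0.30129.
C₂ = 4.74·[1 − (5.3145·0.0041096 − 24.340·0.30129)/(-19.025)] = 4.74·0.61570 = 2.9184 mg/L.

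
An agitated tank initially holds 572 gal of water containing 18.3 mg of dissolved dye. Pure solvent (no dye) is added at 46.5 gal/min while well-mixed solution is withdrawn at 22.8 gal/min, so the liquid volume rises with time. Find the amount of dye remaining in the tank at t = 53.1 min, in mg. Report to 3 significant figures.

Total volume: dV/dt = Q_in − Q_out = 23.700 gal/min, so V(t) = 572 + 23.700 t and V(53.1) = 1830.5 gal.
No dye enters, so dm/dt = −Q_out · (m/V).
dm/m = −Q_out dt/(V₀ + 23.700 t); integrating gives ln(m/m₀) = −(Q_out/(Q_in−Q_out)) ln(V/V₀).
m = m₀ (V₀/V)^(Q_out/(Q_in−Q_out)) = 18.3 × (572/1830.5)^(0.96203) = 5.9768 mg.

5.98 mg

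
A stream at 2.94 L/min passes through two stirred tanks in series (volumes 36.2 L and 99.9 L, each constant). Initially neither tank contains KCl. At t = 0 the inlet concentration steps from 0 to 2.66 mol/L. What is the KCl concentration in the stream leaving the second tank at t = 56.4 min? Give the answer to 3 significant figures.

1.88 mol/L

Species balance on tank i: dCᵢ/dt = (Cᵢ₋₁ − Cᵢ)/τᵢ with τᵢ = Vᵢ/Q.
τ₁ = 36.2/2.94 = 12.313 min; τ₂ = 99.9/2.94 = 33.980 min.
Tank 1: C₁ = C_in(1 − e^(−t/τ₁)). Tank 2 (τ₁ ≠ τ₂): C₂ = C_in[1 − (τ₁ e^(−t/τ₁) − τ₂ e^(−t/τ₂))/(τ₁ − τ₂)].
At t = 56.4: e^(−t/τ₁) = 0.010249, e^(−t/τ₂) = 0.19017.
C₂ = 2.66·[1 − (12.313·0.010249 − 33.980·0.19017)/(-21.667)] = 2.66·0.70758 = 1.8822 mol/L.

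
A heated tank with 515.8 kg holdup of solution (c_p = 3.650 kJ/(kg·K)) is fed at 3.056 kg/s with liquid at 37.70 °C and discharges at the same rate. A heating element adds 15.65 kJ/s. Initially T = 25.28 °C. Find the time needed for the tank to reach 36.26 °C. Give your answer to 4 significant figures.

M c_p dT/dt = ṁ c_p (T_in − T) + Q̇.
τ = M/ṁ = 168.783 s; T_ss = T_in + Q̇/(ṁ c_p) = 39.1030 °C.
T(t) = T_ss + (T₀ − T_ss) e^(−t/τ). Set T = 36.26:
e^(−t/τ) = (36.26 − 39.1030)/(25.28 − 39.1030) = 0.205674
t = −168.783 · ln(0.205674) = 266.924 s.

266.9 s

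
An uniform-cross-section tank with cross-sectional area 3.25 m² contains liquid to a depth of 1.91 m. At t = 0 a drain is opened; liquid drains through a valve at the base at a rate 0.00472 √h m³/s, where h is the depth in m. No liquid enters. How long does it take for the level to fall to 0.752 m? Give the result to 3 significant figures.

With no inflow, A dh/dt = −0.00472 √h.
∫ h^(−1/2) dh = −(0.00472/A) ∫ dt, giving 2√h = 2√h₀ − (0.00472/A) t.
t = 2A(√h₀ − √h)/0.00472 = 2·3.25·(√1.91 − √0.752)/0.00472
  = 6.5000 × (1.3820 − 0.86718) / 0.00472 = 709.01 s.

709 s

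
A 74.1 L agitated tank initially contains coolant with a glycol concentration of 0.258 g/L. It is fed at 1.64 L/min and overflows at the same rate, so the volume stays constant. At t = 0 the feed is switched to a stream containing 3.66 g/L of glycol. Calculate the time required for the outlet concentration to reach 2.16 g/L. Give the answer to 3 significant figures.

37.0 min

Species balance: V dC/dt = Q(C_in − C) ⇒ τ = V/Q = 45.183 min.
C(t) = C_in + (C₀ − C_in) e^(−t/τ). Set C = 2.16 and solve for t:
e^(−t/τ) = (C − C_in)/(C₀ − C_in) = (2.16 − 3.66)/(0.258 − 3.66) = 0.44092
t = −τ ln(…) = 45.183 × 0.81890 = 37.000 min.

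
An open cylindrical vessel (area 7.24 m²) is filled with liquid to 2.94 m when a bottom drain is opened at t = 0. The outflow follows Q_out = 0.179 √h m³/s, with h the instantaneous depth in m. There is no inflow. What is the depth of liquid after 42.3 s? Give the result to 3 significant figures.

Accumulation of liquid (constant cross-section A): A dh/dt = −0.179 √h.
∫ h^(−1/2) dh = −(0.179/A) ∫ dt, giving 2√h = 2√h₀ − (0.179/A) t.
√h = √2.94 − 0.179·42.3/(2·7.24) = 1.7146 − 0.52291 = 1.1917.
h = 1.1917² = 1.4202 m.

1.42 m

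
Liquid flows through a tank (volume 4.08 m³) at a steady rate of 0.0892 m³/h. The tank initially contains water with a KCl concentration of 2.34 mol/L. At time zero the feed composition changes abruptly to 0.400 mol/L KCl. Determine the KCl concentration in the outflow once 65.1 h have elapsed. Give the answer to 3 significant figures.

Accumulation = in − out for the solute gives V dC/dt = Q(C_in − C).
Rewrite as dC/dt + C/τ = C_in/τ, τ = V/Q = 45.740 h.
C approaches C_in exponentially: C(t) = C_in + (C₀ − C_in) e^(−t/τ).
C(65.1) = 0.400 + (2.34 − 0.400)·e^(−65.1/45.740) = 0.400 + (1.9400)·0.24093 = 0.86740 mol/L.

0.867 mol/L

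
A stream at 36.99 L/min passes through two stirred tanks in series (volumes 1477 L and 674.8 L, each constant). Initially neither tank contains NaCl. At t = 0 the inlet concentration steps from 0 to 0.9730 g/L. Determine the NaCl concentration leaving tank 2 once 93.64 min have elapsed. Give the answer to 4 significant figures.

Each tank obeys Vᵢ dCᵢ/dt = Q(Cᵢ₋₁ − Cᵢ), so τᵢ = Vᵢ/Q.
τ₁ = 1477/36.99 = 39.9297 min; τ₂ = 674.8/36.99 = 18.2428 min.
Tank 1: C₁ = C_in(1 − e^(−t/τ₁)). Tank 2 (τ₁ ≠ τ₂): C₂ = C_in[1 − (τ₁ e^(−t/τ₁) − τ₂ e^(−t/τ₂))/(τ₁ − τ₂)].
At t = 93.64: e^(−t/τ₁) = 0.0958356, e^(−t/τ₂) = 0.00589888.
C₂ = 0.9730·[1 − (39.9297·0.0958356 − 18.2428·0.00589888)/(21.6869)] = 0.9730·0.828511 = 0.806141 g/L.

0.8061 g/L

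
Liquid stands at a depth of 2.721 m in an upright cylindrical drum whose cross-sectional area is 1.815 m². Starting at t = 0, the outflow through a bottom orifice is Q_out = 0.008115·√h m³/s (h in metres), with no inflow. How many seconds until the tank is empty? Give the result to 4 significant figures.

737.9 s

Volume balance on the tank: A dh/dt = −0.008115 √h.
This is separable: 2 d(√h)/dt = −0.008115/A, so √h = √h₀ − (0.008115/(2A)) t.
Set h = 0: 2√h₀ = (0.008115/A) t_empty ⇒ t_empty = 2A√h₀/0.008115.
t_empty = 2·1.815·√2.721/0.008115 = 3.63000·1.64955/0.008115 = 737.874 s.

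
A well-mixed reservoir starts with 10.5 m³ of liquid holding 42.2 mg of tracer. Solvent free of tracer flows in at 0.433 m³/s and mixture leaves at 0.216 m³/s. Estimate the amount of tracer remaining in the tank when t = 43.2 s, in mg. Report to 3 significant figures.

Total volume: dV/dt = Q_in − Q_out = 0.21700 m³/s, so V(t) = 10.5 + 0.21700 t and V(43.2) = 19.874 m³.
Species balance (pure solvent in): dm/dt = −Q_out · m/V(t).
Separate: dm/m = −Q_out dt/V(t) ⇒ ln(m/m₀) = −(Q_out/(Q_in−Q_out)) ln(V/V₀).
m = m₀ (V₀/V)^(Q_out/(Q_in−Q_out)) = 42.2 × (10.5/19.874)^(0.99539) = 22.361 mg.

22.4 mg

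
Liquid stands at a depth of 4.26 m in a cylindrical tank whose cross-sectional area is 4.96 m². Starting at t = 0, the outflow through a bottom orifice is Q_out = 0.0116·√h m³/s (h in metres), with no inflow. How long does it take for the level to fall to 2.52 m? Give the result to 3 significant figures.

408 s

Unsteady balance on liquid volume: A dh/dt = −0.0116 √h.
Separate and integrate: 2(√h − √h₀) = −(0.0116/A) t.
t = 2A(√h₀ − √h)/0.0116 = 2·4.96·(√4.26 − √2.52)/0.0116
  = 9.9200 × (2.0640 − 1.5875) / 0.0116 = 407.51 s.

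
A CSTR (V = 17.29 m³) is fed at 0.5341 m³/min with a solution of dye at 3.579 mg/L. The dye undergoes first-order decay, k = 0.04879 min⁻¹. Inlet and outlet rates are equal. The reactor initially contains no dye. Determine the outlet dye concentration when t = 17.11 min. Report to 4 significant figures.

V dC/dt = Q(C_in − C) − k V C.
This is linear with rate a = Q/V + k = 0.0796807 min⁻¹.
C_ss = Q C_in/(Q + kV) = 1.38751 mg/L; C(t) = C_ss + (C₀ − C_ss) e^(−a t).
C(17.11) = 1.38751 + (-1.38751)·e^(−0.0796807·17.11) = 1.38751 + (-1.38751)·0.255806 = 1.03258 mg/L.

1.033 mg/L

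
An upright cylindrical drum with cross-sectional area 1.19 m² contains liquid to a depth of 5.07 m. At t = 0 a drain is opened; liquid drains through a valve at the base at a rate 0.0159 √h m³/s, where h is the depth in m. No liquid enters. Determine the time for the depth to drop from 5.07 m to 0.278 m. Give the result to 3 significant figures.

A dh/dt = −Q_out = −0.0159 √h.
∫ h^(−1/2) dh = −(0.0159/A) ∫ dt, giving 2√h = 2√h₀ − (0.0159/A) t.
t = 2A(√h₀ − √h)/0.0159 = 2·1.19·(√5.07 − √0.278)/0.0159
  = 2.3800 × (2.2517 − 0.52726) / 0.0159 = 258.12 s.

258 s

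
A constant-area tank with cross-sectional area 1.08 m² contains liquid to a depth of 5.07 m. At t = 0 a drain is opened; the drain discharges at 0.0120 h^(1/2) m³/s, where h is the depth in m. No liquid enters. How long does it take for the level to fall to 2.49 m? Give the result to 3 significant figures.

With no inflow, A dh/dt = −0.0120 √h.
∫ h^(−1/2) dh = −(0.0120/A) ∫ dt, giving 2√h = 2√h₀ − (0.0120/A) t.
t = 2A(√h₀ − √h)/0.0120 = 2·1.08·(√5.07 − √2.49)/0.0120
  = 2.1600 × (2.2517 − 1.5780) / 0.0120 = 121.26 s.

121 s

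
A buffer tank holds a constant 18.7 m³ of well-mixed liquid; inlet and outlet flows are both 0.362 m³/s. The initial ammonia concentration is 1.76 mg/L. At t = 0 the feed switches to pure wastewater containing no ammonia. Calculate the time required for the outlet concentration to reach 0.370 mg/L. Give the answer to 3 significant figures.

80.6 s

Species balance: V dC/dt = Q(C_in − C) ⇒ τ = V/Q = 51.657 s.
C(t) = C_in + (C₀ − C_in) e^(−t/τ). Set C = 0.370 and solve for t:
e^(−t/τ) = (C − C_in)/(C₀ − C_in) = (0.370 − 0)/(1.76 − 0) = 0.21023
t = −τ ln(…) = 51.657 × 1.5596 = 80.563 s.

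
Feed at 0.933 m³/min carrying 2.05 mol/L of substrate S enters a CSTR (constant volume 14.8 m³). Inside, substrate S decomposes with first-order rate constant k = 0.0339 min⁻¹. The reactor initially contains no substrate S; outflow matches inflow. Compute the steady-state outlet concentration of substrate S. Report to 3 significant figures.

1.33 mol/L

Species balance: V dC/dt = Q C_in − Q C − k V C.
At steady state: 0 = Q C_in − (Q + kV) C_ss, so C_ss = Q C_in/(Q + kV).
C_ss = 0.933·2.05/(0.933 + 0.0339·14.8) = 1.9126/1.4347 = 1.3331 mol/L.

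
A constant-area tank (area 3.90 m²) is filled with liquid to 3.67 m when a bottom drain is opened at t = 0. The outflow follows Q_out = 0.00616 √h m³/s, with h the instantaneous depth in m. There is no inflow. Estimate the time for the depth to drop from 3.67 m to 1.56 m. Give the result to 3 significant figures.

With no inflow, A dh/dt = −0.00616 √h.
∫ h^(−1/2) dh = −(0.00616/A) ∫ dt, giving 2√h = 2√h₀ − (0.00616/A) t.
t = 2A(√h₀ − √h)/0.00616 = 2·3.90·(√3.67 − √1.56)/0.00616
  = 7.8000 × (1.9157 − 1.2490) / 0.00616 = 844.23 s.

844 s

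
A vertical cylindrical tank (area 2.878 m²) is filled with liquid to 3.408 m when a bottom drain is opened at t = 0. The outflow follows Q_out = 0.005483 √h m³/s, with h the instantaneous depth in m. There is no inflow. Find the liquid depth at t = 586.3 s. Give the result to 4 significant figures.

With no inflow, A dh/dt = −0.005483 √h.
Separate and integrate: 2(√h − √h₀) = −(0.005483/A) t.
√h = √3.408 − 0.005483·586.3/(2·2.878) = 1.84608 − 0.558493 = 1.28758.
h = 1.28758² = 1.65787 m.

1.658 m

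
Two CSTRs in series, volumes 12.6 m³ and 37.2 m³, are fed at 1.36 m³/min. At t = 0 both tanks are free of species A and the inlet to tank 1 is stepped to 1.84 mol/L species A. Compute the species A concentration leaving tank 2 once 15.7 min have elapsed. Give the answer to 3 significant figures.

0.446 mol/L

Each tank obeys Vᵢ dCᵢ/dt = Q(Cᵢ₋₁ − Cᵢ), so τᵢ = Vᵢ/Q.
τ₁ = 12.6/1.36 = 9.2647 min; τ₂ = 37.2/1.36 = 27.353 min.
Tank 1: C₁ = C_in(1 − e^(−t/τ₁)). Tank 2 (τ₁ ≠ τ₂): C₂ = C_in[1 − (τ₁ e^(−t/τ₁) − τ₂ e^(−t/τ₂))/(τ₁ − τ₂)].
At t = 15.7: e^(−t/τ₁) = 0.18367, e^(−t/τ₂) = 0.56328.
C₂ = 1.84·[1 − (9.2647·0.18367 − 27.353·0.56328)/(-18.088)] = 1.84·0.24229 = 0.44581 mol/L.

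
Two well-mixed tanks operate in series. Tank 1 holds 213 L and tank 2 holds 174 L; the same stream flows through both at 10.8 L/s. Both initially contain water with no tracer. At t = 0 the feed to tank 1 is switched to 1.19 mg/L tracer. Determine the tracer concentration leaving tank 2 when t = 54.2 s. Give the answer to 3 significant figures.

0.957 mg/L

Species balance on tank i: dCᵢ/dt = (Cᵢ₋₁ − Cᵢ)/τᵢ with τᵢ = Vᵢ/Q.
τ₁ = 213/10.8 = 19.722 s; τ₂ = 174/10.8 = 16.111 s.
Tank 1: C₁ = C_in(1 − e^(−t/τ₁)). Tank 2 (τ₁ ≠ τ₂): C₂ = C_in[1 − (τ₁ e^(−t/τ₁) − τ₂ e^(−t/τ₂))/(τ₁ − τ₂)].
At t = 54.2: e^(−t/τ₁) = 0.064045, e^(−t/τ₂) = 0.034592.
C₂ = 1.19·[1 − (19.722·0.064045 − 16.111·0.034592)/(3.6111)] = 1.19·0.80455 = 0.95741 mg/L.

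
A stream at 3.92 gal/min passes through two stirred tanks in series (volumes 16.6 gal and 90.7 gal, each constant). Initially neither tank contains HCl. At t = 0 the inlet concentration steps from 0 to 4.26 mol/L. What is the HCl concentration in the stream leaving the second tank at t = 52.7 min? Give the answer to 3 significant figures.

3.73 mol/L

Each tank obeys Vᵢ dCᵢ/dt = Q(Cᵢ₋₁ − Cᵢ), so τᵢ = Vᵢ/Q.
τ₁ = 16.6/3.92 = 4.2347 min; τ₂ = 90.7/3.92 = 23.138 min.
Tank 1: C₁ = C_in(1 − e^(−t/τ₁)). Tank 2 (τ₁ ≠ τ₂): C₂ = C_in[1 − (τ₁ e^(−t/τ₁) − τ₂ e^(−t/τ₂))/(τ₁ − τ₂)].
At t = 52.7: e^(−t/τ₁) = 3.9381e-06, e^(−t/τ₂) = 0.10252.
C₂ = 4.26·[1 − (4.2347·3.9381e-06 − 23.138·0.10252)/(-18.903)] = 4.26·0.87451 = 3.7254 mol/L.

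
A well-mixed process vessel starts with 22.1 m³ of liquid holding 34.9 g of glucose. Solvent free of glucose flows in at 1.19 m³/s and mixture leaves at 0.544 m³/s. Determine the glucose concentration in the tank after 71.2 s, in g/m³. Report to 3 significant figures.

Let m(t) be the amount of glucose. Volume: V(t) = V₀ + (Q_in − Q_out) t = 22.1 + 0.64600 t; V(71.2) = 68.095 m³.
No glucose enters, so dm/dt = −Q_out · (m/V).
dm/m = −Q_out dt/(V₀ + 0.64600 t); integrating gives ln(m/m₀) = −(Q_out/(Q_in−Q_out)) ln(V/V₀).
m = m₀ (V₀/V)^(Q_out/(Q_in−Q_out)) = 34.9 × (22.1/68.095)^(0.84211) = 13.529 g.
C = m/V = 13.529/68.095 = 0.19868 g/m³.

0.199 g/m³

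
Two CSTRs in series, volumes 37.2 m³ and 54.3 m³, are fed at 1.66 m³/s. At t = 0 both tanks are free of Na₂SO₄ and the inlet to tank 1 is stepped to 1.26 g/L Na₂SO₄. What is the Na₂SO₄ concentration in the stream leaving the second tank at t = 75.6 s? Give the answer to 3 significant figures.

0.957 g/L

Each tank obeys Vᵢ dCᵢ/dt = Q(Cᵢ₋₁ − Cᵢ), so τᵢ = Vᵢ/Q.
τ₁ = 37.2/1.66 = 22.410 s; τ₂ = 54.3/1.66 = 32.711 s.
Solving the cascade with C₁(0)=C₂(0)=0 gives C₂(t) = C_in[1 − (τ₁ e^(−t/τ₁) − τ₂ e^(−t/τ₂))/(τ₁ − τ₂)].
At t = 75.6: e^(−t/τ₁) = 0.034268, e^(−t/τ₂) = 0.099146.
C₂ = 1.26·[1 − (22.410·0.034268 − 32.711·0.099146)/(-10.301)] = 1.26·0.75972 = 0.95724 g/L.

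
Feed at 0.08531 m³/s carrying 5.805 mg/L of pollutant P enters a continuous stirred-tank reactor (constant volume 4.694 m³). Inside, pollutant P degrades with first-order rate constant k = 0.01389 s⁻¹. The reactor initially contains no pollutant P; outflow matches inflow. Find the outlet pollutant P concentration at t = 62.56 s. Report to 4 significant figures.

2.848 mg/L

Accumulation = in − out − consumed: V dC/dt = Q C_in − Q C − k V C.
This is linear with rate a = Q/V + k = 0.0320643 s⁻¹.
C_ss = Q C_in/(Q + kV) = 3.29032 mg/L; C(t) = C_ss + (C₀ − C_ss) e^(−a t).
C(62.56) = 3.29032 + (-3.29032)·e^(−0.0320643·62.56) = 3.29032 + (-3.29032)·0.134534 = 2.84766 mg/L.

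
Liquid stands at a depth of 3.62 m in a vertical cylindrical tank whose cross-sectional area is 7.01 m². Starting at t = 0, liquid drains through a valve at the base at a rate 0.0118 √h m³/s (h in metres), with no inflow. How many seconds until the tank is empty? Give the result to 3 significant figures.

2260 s

With no inflow, A dh/dt = −0.0118 √h.
This is separable: 2 d(√h)/dt = −0.0118/A, so √h = √h₀ − (0.0118/(2A)) t.
Tank is empty when √h = 0: t_empty = 2A√h₀/0.0118.
t_empty = 2·7.01·√3.62/0.0118 = 14.020·1.9026/0.0118 = 2260.6 s.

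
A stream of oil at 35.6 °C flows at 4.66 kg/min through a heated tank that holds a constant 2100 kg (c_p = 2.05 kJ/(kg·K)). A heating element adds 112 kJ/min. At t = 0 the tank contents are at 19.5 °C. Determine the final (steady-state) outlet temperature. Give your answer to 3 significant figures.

47.3 °C

M c_p dT/dt = ṁ c_p (T_in − T) + Q̇.
At steady state dT/dt = 0 ⇒ T_ss = T_in + Q̇/(ṁ c_p) = 35.6 + 112/(4.66·2.05) = 47.324 °C.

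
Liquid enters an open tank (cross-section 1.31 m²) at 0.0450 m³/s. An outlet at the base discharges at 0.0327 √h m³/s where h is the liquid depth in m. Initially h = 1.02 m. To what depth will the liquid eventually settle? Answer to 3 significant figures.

A dh/dt = Q_in − 0.0327 √h. Steady state requires inflow = outflow:
Q_in = 0.0327 √h_ss ⇒ √h_ss = 0.0450/0.0327 = 1.3761.
h_ss = 1.3761² = 1.8938 m. (Since h₀ = 1.02 m < h_ss, the level will rise toward this value.)

1.89 m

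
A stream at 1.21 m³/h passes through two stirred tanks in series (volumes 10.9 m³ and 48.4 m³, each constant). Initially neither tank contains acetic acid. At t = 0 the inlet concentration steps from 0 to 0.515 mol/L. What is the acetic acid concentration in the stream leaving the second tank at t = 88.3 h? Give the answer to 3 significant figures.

0.442 mol/L

Species balance on tank i: dCᵢ/dt = (Cᵢ₋₁ − Cᵢ)/τᵢ with τᵢ = Vᵢ/Q.
τ₁ = 10.9/1.21 = 9.0083 h; τ₂ = 48.4/1.21 = 40.000 h.
Solving the cascade with C₁(0)=C₂(0)=0 gives C₂(t) = C_in[1 − (τ₁ e^(−t/τ₁) − τ₂ e^(−t/τ₂))/(τ₁ − τ₂)].
At t = 88.3: e^(−t/τ₁) = 5.5335e-05, e^(−t/τ₂) = 0.10998.
C₂ = 0.515·[1 − (9.0083·5.5335e-05 − 40.000·0.10998)/(-30.992)] = 0.515·0.85807 = 0.44191 mol/L.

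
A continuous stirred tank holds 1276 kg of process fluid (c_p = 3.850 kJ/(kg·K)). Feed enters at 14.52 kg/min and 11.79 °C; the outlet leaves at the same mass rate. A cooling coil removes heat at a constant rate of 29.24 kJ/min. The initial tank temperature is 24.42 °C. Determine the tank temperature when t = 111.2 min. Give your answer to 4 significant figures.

14.98 °C

Heat balance on the well-mixed liquid: M c_p dT/dt = ṁ c_p (T_in − T) − 29.24.
τ = M/ṁ = 87.8788 min; T_ss = T_in − Q̇/(ṁ c_p) = 11.79 − 29.24/(14.52·3.850) = 11.2669 °C.
Solution: T(t) = T_ss + (T₀ − T_ss) e^(−t/τ).
T(111.2) = 11.2669 + (13.1531)·e^(−111.2/87.8788) = 11.2669 + (13.1531)·0.282132 = 14.9778 °C.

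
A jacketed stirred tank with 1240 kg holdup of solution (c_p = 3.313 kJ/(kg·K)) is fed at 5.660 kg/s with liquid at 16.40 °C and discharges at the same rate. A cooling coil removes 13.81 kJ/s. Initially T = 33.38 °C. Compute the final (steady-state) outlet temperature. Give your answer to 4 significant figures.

15.66 °C

First-law balance (no shaft work): M c_p dT/dt = ṁ c_p (T_in − T) − 13.81.
At steady state dT/dt = 0 ⇒ T_ss = T_in − Q̇/(ṁ c_p) = 16.40 − 13.81/(5.660·3.313) = 15.6635 °C.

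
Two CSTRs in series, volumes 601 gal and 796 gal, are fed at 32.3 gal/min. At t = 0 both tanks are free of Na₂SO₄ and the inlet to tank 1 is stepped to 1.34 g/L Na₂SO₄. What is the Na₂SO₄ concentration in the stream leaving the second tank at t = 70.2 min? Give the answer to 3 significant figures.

1.12 g/L

Time constants: τᵢ = Vᵢ/Q for each well-mixed tank.
τ₁ = 601/32.3 = 18.607 min; τ₂ = 796/32.3 = 24.644 min.
Tank 1: C₁ = C_in(1 − e^(−t/τ₁)). Tank 2 (τ₁ ≠ τ₂): C₂ = C_in[1 − (τ₁ e^(−t/τ₁) − τ₂ e^(−t/τ₂))/(τ₁ − τ₂)].
At t = 70.2: e^(−t/τ₁) = 0.022987, e^(−t/τ₂) = 0.057927.
C₂ = 1.34·[1 − (18.607·0.022987 − 24.644·0.057927)/(-6.0372)] = 1.34·0.83439 = 1.1181 g/L.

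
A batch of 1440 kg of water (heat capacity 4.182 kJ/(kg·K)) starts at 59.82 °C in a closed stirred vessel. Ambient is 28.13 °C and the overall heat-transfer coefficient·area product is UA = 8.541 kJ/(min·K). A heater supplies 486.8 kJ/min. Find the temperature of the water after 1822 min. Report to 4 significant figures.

83.22 °C

Unsteady energy balance on the tank contents: M c_p dT/dt = −UA(T − T_amb) + Q̇.
dT/dt = (T_ss − T)/τ with T_ss = T_amb + Q̇/UA = 28.13 + 486.8/8.541 = 85.1257 °C, τ = M c_p/UA = 1440·4.182/8.541 = 705.079 min.
Integrating: T(t) = T_ss + (T₀ − T_ss) e^(−t/τ).
T(1822) = 85.1257 + (-25.3057)·0.0754634 = 83.2160 °C.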